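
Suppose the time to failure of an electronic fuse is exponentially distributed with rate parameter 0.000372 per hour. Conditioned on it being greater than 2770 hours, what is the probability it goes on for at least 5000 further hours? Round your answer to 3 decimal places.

0.156

P(X > s+t | X > s) = e^(−λ(s+t))/e^(−λs) = e^(−λt), independent of s = 2770.
P(X > 5000) = e^(−1.86) ≈ 0.156.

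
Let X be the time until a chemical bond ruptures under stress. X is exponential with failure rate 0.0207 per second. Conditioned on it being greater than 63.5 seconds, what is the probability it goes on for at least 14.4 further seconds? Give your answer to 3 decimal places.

0.742

By the memoryless property, P(X > 63.5+14.4 | X > 63.5) = P(X > 14.4).
P(X > 14.4) = e^(−0.29808) ≈ 0.742.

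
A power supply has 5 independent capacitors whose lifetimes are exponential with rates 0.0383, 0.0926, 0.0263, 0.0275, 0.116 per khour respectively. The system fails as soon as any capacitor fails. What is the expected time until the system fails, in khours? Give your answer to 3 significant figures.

3.33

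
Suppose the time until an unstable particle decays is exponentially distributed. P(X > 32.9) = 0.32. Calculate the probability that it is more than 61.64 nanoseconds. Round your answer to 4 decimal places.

0.1183

e^(−λ·32.9) = 0.32 ⇒ λ = −ln(0.32)/32.9 = 0.0346333.
P(X > 61.64) = e^(−0.0346333·61.64) = e^(−2.1348) ≈ 0.1183.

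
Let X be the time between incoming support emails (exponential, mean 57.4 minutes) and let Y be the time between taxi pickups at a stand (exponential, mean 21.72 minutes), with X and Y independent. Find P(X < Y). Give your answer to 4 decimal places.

0.2745

λ_1 = 1/57.4 = 0.0174216, λ_2 = 1/21.72 = 0.0460405.
For independent exponentials, P(X < Y) = λ_1/(λ_1+λ_2) = 0.0174216/0.0634621 ≈ 0.2745.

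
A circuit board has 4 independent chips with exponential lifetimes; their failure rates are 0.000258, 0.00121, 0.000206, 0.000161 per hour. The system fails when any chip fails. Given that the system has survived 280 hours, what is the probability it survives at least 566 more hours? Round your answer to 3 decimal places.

0.354

Time to first failure ~ Exp(Σλ) with Σλ = 0.001835.
By memorylessness, P(T > 280+566 | T > 280) = P(T > 566) = e^(−0.001835·566) ≈ 0.354.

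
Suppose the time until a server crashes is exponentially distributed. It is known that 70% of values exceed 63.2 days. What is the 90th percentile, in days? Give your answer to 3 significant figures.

e^(−λ·63.2) = 0.70 ⇒ λ = −ln(0.70)/63.2 = 0.00564359.
90th percentile: 1 − e^(−λt) = 0.9, t = −ln(0.1)/λ = 408 days.

408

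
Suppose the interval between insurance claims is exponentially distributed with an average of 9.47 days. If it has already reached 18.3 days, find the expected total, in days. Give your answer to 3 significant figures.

27.8

The rate is λ = 1/9.47 = 0.105597 per day.
By memorylessness, E[X | X > 18.3] = 18.3 + 1/λ = 18.3 + 9.47 = 27.77 days.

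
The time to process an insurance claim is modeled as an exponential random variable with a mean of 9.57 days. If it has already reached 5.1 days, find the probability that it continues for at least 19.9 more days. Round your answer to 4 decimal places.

The rate is λ = 1/9.57 = 0.104493 per day.
By the memoryless property, P(X > 5.1+19.9 | X > 5.1) = P(X > 19.9).
P(X > 19.9) = e^(−2.0794) ≈ 0.1250.

0.1250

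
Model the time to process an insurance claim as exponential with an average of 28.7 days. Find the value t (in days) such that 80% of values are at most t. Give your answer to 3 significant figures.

46.2

The rate is λ = 1/28.7 = 0.0348432 per day.
Set 1 − e^(−λt) = 0.8, so t = −ln(0.2)/λ = 1.6094/0.0348432 ≈ 46.1909 days.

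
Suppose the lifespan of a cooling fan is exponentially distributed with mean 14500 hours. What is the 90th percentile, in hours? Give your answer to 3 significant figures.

33400

The rate is λ = 1/14500 = 0.0000689655 per hour.
Set 1 − e^(−λt) = 0.9, so t = −ln(0.1)/λ = 2.3026/0.0000689655 ≈ 33387.5 hours.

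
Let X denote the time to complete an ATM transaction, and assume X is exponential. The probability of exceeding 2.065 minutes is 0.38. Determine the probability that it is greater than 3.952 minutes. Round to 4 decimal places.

0.1570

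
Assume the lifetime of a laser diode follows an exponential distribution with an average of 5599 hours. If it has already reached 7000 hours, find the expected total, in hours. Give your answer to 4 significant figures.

The rate is λ = 1/5599 = 0.000178603 per hour.
By memorylessness, E[X | X > 7000] = 7000 + 1/λ = 7000 + 5599 = 12599 hours.

12600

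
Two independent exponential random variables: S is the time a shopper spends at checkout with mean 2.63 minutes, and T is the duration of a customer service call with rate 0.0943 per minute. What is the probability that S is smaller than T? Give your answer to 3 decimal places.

0.801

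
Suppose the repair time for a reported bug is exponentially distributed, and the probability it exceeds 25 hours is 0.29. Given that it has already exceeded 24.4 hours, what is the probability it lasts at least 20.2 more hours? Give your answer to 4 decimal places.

0.3678

From e^(−λ·25) = 0.29, λ = −ln(0.29)/25 = 0.049515.
Memoryless: P(X > 24.4+20.2 | X > 24.4) = P(X > 20.2) = e^(−0.049515·20.2) ≈ 0.3678.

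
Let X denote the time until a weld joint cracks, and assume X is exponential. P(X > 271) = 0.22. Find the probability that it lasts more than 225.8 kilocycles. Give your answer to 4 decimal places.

e^(−λ·271) = 0.22 ⇒ λ = −ln(0.22)/271 = 0.00558719.
P(X > 225.8) = e^(−0.00558719·225.8) = e^(−1.2616) ≈ 0.2832.

0.2832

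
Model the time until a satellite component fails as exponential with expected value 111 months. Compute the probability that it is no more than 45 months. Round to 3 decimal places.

0.333

The rate is λ = 1/111 = 0.00900901 per month.
P(X ≤ 45) = 1 − e^(−λ·45) = 1 − e^(−0.40541) ≈ 0.333.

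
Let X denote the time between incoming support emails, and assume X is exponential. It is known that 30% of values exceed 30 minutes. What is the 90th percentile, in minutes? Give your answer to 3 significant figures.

57.4

e^(−λ·30) = 0.30 ⇒ λ = −ln(0.30)/30 = 0.0401324.
90th percentile: 1 − e^(−λt) = 0.9, t = −ln(0.1)/λ = 57.3747 minutes.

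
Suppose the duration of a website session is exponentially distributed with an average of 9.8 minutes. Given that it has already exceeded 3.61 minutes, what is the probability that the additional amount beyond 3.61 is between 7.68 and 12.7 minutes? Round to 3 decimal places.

0.183

The rate is λ = 1/9.8 = 0.102041 per minute.
Memoryless: the residual past 3.61 is again Exp(λ).
P(7.68 < residual < 12.7) = e^(−λ·7.68) − e^(−λ·12.7) = 0.45673 − 0.27365 ≈ 0.183.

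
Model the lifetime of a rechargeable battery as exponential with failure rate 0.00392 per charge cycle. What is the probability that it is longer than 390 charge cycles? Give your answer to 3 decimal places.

0.217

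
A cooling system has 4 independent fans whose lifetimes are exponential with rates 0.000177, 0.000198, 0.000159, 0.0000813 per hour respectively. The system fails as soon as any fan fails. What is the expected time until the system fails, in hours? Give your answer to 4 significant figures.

The time to first failure is exponential with rate Σλ = 0.000177 + 0.000198 + 0.000159 + 0.0000813 = 0.0006153.
E[min] = 1/Σλ = 1/0.0006153 = 1625.22 hours.

1625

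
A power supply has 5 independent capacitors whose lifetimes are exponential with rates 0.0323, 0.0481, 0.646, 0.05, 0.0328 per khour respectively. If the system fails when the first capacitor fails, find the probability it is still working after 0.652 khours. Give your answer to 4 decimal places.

0.5900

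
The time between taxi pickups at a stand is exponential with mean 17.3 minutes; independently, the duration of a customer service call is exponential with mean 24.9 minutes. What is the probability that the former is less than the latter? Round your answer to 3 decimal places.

0.590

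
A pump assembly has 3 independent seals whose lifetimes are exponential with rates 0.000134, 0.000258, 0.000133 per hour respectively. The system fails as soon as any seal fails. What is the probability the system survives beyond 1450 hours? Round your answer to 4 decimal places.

The time to first failure is exponential with rate Σλ = 0.000134 + 0.000258 + 0.000133 = 0.000525.
P(min > 1450) = e^(−0.000525·1450) = e^(−0.76125) ≈ 0.4671.

0.4671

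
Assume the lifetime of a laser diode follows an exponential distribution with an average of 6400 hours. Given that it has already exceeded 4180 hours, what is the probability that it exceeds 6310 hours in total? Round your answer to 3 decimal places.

The rate is λ = 1/6400 = 0.00015625 per hour.
The exponential is memoryless, so the remaining time is again Exp(λ): the condition X > 4180 is irrelevant.
P(X > 2130) = e^(−0.33281) ≈ 0.717.

0.717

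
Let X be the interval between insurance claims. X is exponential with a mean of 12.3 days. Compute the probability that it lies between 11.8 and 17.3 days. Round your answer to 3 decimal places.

The rate is λ = 1/12.3 = 0.0813008 per day.
P(11.8 < X < 17.3) = e^(−λ·11.8) − e^(−λ·17.3) = 0.38314 − 0.24500 ≈ 0.138.

0.138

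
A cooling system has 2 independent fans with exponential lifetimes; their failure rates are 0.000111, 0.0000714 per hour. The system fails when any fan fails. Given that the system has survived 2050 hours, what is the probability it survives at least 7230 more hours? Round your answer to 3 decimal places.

0.267

Time to first failure ~ Exp(Σλ) with Σλ = 0.0001824.
By memorylessness, P(T > 2050+7230 | T > 2050) = P(T > 7230) = e^(−0.0001824·7230) ≈ 0.267.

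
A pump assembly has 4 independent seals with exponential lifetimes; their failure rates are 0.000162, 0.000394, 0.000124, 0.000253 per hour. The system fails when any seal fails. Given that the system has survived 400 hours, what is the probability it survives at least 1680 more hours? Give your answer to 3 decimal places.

0.209

Time to first failure ~ Exp(Σλ) with Σλ = 0.000933.
By memorylessness, P(T > 400+1680 | T > 400) = P(T > 1680) = e^(−0.000933·1680) ≈ 0.209.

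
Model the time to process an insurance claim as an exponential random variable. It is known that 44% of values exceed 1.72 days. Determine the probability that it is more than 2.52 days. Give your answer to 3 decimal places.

0.300

e^(−λ·1.72) = 0.44 ⇒ λ = −ln(0.44)/1.72 = 0.477314.
P(X > 2.52) = e^(−0.477314·2.52) = e^(−1.2028) ≈ 0.300.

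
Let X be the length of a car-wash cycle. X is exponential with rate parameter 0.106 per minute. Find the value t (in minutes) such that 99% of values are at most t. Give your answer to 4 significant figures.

43.45

Set 1 − e^(−λt) = 0.99, so t = −ln(0.01)/λ = 4.6052/0.106 ≈ 43.445 minutes.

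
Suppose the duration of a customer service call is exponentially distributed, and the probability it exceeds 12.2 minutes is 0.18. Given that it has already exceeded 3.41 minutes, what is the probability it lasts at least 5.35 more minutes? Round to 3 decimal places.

0.471

From e^(−λ·12.2) = 0.18, λ = −ln(0.18)/12.2 = 0.140557.
Memoryless: P(X > 3.41+5.35 | X > 3.41) = P(X > 5.35) = e^(−0.140557·5.35) ≈ 0.471.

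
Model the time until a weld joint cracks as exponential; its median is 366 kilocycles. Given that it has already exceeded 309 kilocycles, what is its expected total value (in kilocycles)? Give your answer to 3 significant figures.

837

For an exponential, median = ln(2)/λ, so λ = ln 2 / 366 = 0.00189384 per kilocycle.
By memorylessness, E[X | X > 309] = 309 + 1/λ = 309 + 528.026 = 837.026 kilocycles.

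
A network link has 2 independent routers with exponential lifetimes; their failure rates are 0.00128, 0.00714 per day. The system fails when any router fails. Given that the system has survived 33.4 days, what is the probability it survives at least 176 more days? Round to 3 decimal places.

0.227

Time to first failure ~ Exp(Σλ) with Σλ = 0.00842.
By memorylessness, P(T > 33.4+176 | T > 33.4) = P(T > 176) = e^(−0.00842·176) ≈ 0.227.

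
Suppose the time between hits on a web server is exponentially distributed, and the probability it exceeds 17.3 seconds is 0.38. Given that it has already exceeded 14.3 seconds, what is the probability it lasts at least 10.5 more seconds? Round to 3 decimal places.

From e^(−λ·17.3) = 0.38, λ = −ln(0.38)/17.3 = 0.0559297.
Memoryless: P(X > 14.3+10.5 | X > 14.3) = P(X > 10.5) = e^(−0.0559297·10.5) ≈ 0.556.

0.556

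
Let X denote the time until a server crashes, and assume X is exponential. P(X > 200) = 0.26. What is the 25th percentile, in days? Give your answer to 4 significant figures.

e^(−λ·200) = 0.26 ⇒ λ = −ln(0.26)/200 = 0.00673537.
25th percentile: 1 − e^(−λt) = 0.25, t = −ln(0.75)/λ = 42.7122 days.

42.71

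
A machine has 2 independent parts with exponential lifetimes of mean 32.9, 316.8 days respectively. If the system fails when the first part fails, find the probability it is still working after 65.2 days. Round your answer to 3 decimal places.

0.112

The first failure time is exponential with rate Σλ_i = 1/32.9 + 1/316.8 = 0.0335517 per day.
P(min > 65.2) = e^(−0.0335517·65.2) = e^(−2.1876) ≈ 0.112.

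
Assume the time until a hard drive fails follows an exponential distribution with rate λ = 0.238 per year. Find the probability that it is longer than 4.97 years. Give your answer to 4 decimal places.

P(X > 4.97) = e^(−λ·4.97) = e^(−1.1829) ≈ 0.3064.

0.3064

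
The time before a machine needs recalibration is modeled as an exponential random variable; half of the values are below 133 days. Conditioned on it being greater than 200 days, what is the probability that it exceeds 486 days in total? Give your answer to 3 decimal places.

For an exponential, median = ln(2)/λ, so λ = ln 2 / 133 = 0.00521163 per day.
The exponential is memoryless, so the remaining time is again Exp(λ): the condition X > 200 is irrelevant.
P(X > 286) = e^(−1.4905) ≈ 0.225.

0.225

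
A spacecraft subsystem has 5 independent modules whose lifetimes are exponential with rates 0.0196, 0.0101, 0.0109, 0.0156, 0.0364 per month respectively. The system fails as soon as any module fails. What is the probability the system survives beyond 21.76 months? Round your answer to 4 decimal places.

The time to first failure is exponential with rate Σλ = 0.0196 + 0.0101 + 0.0109 + 0.0156 + 0.0364 = 0.0926.
P(min > 21.76) = e^(−0.0926·21.76) = e^(−2.015) ≈ 0.1333.

0.1333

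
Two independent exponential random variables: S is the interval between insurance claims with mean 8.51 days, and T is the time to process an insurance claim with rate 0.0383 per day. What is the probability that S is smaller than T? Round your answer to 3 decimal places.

λ_1 = 1/8.51 = 0.117509, λ_2 = 0.0383.
For independent exponentials, P(S < T) = λ_1/(λ_1+λ_2) = 0.117509/0.155809 ≈ 0.754.

0.754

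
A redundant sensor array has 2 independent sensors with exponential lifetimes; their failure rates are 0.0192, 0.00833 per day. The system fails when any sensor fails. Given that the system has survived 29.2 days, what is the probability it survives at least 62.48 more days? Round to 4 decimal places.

0.1791

Time to first failure ~ Exp(Σλ) with Σλ = 0.02753.
By memorylessness, P(T > 29.2+62.48 | T > 29.2) = P(T > 62.48) = e^(−0.02753·62.48) ≈ 0.1791.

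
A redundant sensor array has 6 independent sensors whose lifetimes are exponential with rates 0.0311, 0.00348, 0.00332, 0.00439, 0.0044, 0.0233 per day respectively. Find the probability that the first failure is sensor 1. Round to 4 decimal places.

0.4443

The time to first failure is exponential with rate Σλ = 0.0311 + 0.00348 + 0.00332 + 0.00439 + 0.0044 + 0.0233 = 0.06999.
P(sensor 1 first) = λ_1/Σλ = 0.0311/0.06999 ≈ 0.4443.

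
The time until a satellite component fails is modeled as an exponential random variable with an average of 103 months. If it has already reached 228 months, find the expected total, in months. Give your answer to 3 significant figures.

331

The rate is λ = 1/103 = 0.00970874 per month.
By memorylessness, E[X | X > 228] = 228 + 1/λ = 228 + 103 = 331 months.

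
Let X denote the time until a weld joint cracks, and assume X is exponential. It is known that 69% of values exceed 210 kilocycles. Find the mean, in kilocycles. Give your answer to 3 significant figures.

566

e^(−λ·210) = 0.69 ⇒ λ = −ln(0.69)/210 = 0.00176697.
Mean = 1/λ = 565.941 kilocycles.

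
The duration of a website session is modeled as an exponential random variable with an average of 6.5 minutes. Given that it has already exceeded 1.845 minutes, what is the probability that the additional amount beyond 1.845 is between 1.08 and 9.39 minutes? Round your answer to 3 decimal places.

The rate is λ = 1/6.5 = 0.153846 per minute.
Memoryless: the residual past 1.845 is again Exp(λ).
P(1.08 < residual < 9.39) = e^(−λ·1.08) − e^(−λ·9.39) = 0.84692 − 0.23584 ≈ 0.611.

0.611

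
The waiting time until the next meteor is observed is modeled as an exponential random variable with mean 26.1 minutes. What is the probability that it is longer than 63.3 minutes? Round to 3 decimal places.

0.088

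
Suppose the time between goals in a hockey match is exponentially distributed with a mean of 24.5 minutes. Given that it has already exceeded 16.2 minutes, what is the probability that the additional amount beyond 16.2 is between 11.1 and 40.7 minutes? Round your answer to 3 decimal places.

The rate is λ = 1/24.5 = 0.0408163 per minute.
Memoryless: the residual past 16.2 is again Exp(λ).
P(11.1 < residual < 40.7) = e^(−λ·11.1) − e^(−λ·40.7) = 0.63568 − 0.18991 ≈ 0.446.

0.446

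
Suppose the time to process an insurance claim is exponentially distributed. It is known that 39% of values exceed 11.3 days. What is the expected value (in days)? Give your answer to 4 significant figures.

12.00

e^(−λ·11.3) = 0.39 ⇒ λ = −ln(0.39)/11.3 = 0.0833282.
Mean = 1/λ = 12.0007 days.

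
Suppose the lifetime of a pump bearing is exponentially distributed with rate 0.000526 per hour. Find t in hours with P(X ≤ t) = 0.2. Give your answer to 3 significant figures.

424

Set 1 − e^(−λt) = 0.2, so t = −ln(0.8)/λ = 0.22314/0.000526 ≈ 424.227 hours.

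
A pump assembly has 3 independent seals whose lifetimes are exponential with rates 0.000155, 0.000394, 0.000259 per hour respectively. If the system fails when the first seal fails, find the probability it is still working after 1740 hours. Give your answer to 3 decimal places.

0.245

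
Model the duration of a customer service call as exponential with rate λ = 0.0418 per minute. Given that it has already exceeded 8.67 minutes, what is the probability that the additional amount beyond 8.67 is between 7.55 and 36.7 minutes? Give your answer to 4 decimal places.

0.5137

Memoryless: the residual past 8.67 is again Exp(λ).
P(7.55 < residual < 36.7) = e^(−λ·7.55) − e^(−λ·36.7) = 0.72936 − 0.21566 ≈ 0.5137.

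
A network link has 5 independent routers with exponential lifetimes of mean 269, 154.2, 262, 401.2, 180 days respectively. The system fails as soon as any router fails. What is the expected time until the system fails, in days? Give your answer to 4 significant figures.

The first failure time is exponential with rate Σλ_i = 1/269 + 1/154.2 + 1/262 + 1/401.2 + 1/180 = 0.0220674 per day.
E[min] = 1/Σλ = 1/0.0220674 = 45.3157 days.

45.32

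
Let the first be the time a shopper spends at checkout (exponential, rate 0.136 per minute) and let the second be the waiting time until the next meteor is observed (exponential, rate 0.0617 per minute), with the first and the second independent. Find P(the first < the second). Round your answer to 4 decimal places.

0.6879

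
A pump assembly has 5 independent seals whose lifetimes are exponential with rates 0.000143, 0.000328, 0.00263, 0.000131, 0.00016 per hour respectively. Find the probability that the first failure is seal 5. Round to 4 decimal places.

0.0472

The time to first failure is exponential with rate Σλ = 0.000143 + 0.000328 + 0.00263 + 0.000131 + 0.00016 = 0.003392.
P(seal 5 first) = λ_5/Σλ = 0.00016/0.003392 ≈ 0.0472.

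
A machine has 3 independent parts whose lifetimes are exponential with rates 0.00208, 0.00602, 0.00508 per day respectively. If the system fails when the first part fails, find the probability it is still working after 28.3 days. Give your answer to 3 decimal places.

The time to first failure is exponential with rate Σλ = 0.00208 + 0.00602 + 0.00508 = 0.01318.
P(min > 28.3) = e^(−0.01318·28.3) = e^(−0.37299) ≈ 0.689.

0.689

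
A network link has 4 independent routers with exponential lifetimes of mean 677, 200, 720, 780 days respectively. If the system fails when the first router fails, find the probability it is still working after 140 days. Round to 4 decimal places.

The first failure time is exponential with rate Σλ_i = 1/677 + 1/200 + 1/720 + 1/780 = 0.00914805 per day.
P(min > 140) = e^(−0.00914805·140) = e^(−1.2807) ≈ 0.2778.

0.2778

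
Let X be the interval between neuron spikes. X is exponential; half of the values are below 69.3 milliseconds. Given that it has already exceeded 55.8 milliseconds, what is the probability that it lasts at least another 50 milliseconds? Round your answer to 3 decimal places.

For an exponential, median = ln(2)/λ, so λ = ln 2 / 69.3 = 0.0100021 per millisecond.
The exponential is memoryless, so the remaining time is again Exp(λ): the condition X > 55.8 is irrelevant.
P(X > 50) = e^(−0.50011) ≈ 0.606.

0.606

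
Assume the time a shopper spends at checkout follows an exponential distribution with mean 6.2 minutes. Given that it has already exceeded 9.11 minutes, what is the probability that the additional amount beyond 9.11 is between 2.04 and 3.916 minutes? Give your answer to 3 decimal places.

0.188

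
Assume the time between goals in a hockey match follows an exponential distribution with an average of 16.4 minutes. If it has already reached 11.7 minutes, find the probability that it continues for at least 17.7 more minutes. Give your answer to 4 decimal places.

The rate is λ = 1/16.4 = 0.0609756 per minute.
By the memoryless property, P(X > 11.7+17.7 | X > 11.7) = P(X > 17.7).
P(X > 17.7) = e^(−1.0793) ≈ 0.3398.

0.3398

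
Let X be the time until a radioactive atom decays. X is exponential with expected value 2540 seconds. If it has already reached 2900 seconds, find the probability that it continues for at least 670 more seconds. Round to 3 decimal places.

0.768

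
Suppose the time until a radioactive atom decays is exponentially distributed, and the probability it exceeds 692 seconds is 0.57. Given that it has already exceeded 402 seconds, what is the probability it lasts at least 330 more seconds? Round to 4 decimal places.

From e^(−λ·692) = 0.57, λ = −ln(0.57)/692 = 0.000812311.
Memoryless: P(X > 402+330 | X > 402) = P(X > 330) = e^(−0.000812311·330) ≈ 0.7649.

0.7649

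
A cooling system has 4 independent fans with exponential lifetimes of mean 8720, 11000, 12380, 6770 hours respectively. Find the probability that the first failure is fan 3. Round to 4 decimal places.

0.1861

Rates: λ_i = 1/mean_i → 0.000114679, 0.0000909091, 0.0000807754, 0.00014771; Σλ = 0.000434074.
P(fan 3 first) = λ_3/Σλ = 0.0000807754/0.000434074 ≈ 0.1861.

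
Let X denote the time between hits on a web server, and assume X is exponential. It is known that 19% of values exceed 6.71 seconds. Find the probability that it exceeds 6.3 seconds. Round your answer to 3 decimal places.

e^(−λ·6.71) = 0.19 ⇒ λ = −ln(0.19)/6.71 = 0.247501.
P(X > 6.3) = e^(−0.247501·6.3) = e^(−1.5593) ≈ 0.210.

0.210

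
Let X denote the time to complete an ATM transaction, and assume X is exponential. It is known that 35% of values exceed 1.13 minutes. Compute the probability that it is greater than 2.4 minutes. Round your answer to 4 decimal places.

0.1076

e^(−λ·1.13) = 0.35 ⇒ λ = −ln(0.35)/1.13 = 0.929046.
P(X > 2.4) = e^(−0.929046·2.4) = e^(−2.2297) ≈ 0.1076.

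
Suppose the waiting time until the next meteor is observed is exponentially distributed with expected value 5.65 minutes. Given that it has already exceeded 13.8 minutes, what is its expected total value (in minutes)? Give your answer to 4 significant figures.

The rate is λ = 1/5.65 = 0.176991 per minute.
By memorylessness, E[X | X > 13.8] = 13.8 + 1/λ = 13.8 + 5.65 = 19.45 minutes.

19.45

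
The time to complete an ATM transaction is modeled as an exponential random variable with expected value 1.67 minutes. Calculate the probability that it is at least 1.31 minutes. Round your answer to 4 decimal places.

The rate is λ = 1/1.67 = 0.598802 per minute.
P(X > 1.31) = e^(−λ·1.31) = e^(−0.78443) ≈ 0.4564.

0.4564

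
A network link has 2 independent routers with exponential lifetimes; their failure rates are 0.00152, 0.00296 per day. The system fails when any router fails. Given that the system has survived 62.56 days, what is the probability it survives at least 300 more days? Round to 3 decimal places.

Time to first failure ~ Exp(Σλ) with Σλ = 0.00448.
By memorylessness, P(T > 62.56+300 | T > 62.56) = P(T > 300) = e^(−0.00448·300) ≈ 0.261.

0.261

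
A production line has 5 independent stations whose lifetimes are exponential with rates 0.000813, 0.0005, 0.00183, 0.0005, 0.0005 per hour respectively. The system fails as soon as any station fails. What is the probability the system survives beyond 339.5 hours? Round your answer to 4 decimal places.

The time to first failure is exponential with rate Σλ = 0.000813 + 0.0005 + 0.00183 + 0.0005 + 0.0005 = 0.004143.
P(min > 339.5) = e^(−0.004143·339.5) = e^(−1.4065) ≈ 0.2450.

0.2450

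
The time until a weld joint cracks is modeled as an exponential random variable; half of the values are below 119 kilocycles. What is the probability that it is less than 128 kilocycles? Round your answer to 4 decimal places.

0.5255

For an exponential, median = ln(2)/λ, so λ = ln 2 / 119 = 0.00582477 per kilocycle.
P(X ≤ 128) = 1 − e^(−λ·128) = 1 − e^(−0.74557) ≈ 0.5255.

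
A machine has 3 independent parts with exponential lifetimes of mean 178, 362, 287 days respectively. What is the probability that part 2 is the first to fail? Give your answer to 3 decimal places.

0.233

Rates: λ_i = 1/mean_i → 0.00561798, 0.00276243, 0.00348432; Σλ = 0.0118647.
P(part 2 first) = λ_2/Σλ = 0.00276243/0.0118647 ≈ 0.233.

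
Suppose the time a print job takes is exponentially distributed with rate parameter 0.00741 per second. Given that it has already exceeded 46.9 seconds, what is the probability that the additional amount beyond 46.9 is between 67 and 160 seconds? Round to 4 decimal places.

0.3031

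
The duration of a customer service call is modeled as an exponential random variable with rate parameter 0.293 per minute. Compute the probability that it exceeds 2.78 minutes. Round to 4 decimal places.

P(X > 2.78) = e^(−λ·2.78) = e^(−0.81454) ≈ 0.4428.

0.4428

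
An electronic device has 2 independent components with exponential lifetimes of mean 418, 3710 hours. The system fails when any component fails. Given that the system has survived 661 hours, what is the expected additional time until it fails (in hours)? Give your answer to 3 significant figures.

First-failure rate Σλ = 1/418 + 1/3710 = 0.00266189.
By memorylessness the expected residual is 1/Σλ = 375.673 hours, regardless of the 661 already elapsed.

376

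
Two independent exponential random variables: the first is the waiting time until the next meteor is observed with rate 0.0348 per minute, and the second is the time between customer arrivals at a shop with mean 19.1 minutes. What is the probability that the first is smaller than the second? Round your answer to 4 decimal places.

λ_1 = 0.0348, λ_2 = 1/19.1 = 0.052356.
For independent exponentials, P(the first < the second) = λ_1/(λ_1+λ_2) = 0.0348/0.087156 ≈ 0.3993.

0.3993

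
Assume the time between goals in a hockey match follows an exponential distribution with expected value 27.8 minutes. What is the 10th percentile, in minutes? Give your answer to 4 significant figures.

2.929

The rate is λ = 1/27.8 = 0.0359712 per minute.
Set 1 − e^(−λt) = 0.1, so t = −ln(0.9)/λ = 0.10536/0.0359712 ≈ 2.92902 minutes.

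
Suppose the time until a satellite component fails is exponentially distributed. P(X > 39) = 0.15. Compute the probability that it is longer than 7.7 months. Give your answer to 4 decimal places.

0.6876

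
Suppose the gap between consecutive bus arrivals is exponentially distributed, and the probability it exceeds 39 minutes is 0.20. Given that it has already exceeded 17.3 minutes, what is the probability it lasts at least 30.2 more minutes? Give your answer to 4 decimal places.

From e^(−λ·39) = 0.20, λ = −ln(0.20)/39 = 0.0412676.
Memoryless: P(X > 17.3+30.2 | X > 17.3) = P(X > 30.2) = e^(−0.0412676·30.2) ≈ 0.2876.

0.2876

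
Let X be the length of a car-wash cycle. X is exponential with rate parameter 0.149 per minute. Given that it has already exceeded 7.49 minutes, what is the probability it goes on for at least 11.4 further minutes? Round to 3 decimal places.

P(X > s+t | X > s) = e^(−λ(s+t))/e^(−λs) = e^(−λt), independent of s = 7.49.
P(X > 11.4) = e^(−1.6986) ≈ 0.183.

0.183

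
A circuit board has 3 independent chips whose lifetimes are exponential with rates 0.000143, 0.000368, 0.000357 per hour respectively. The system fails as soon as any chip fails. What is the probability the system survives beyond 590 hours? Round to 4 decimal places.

0.5992

The time to first failure is exponential with rate Σλ = 0.000143 + 0.000368 + 0.000357 = 0.000868.
P(min > 590) = e^(−0.000868·590) = e^(−0.51212) ≈ 0.5992.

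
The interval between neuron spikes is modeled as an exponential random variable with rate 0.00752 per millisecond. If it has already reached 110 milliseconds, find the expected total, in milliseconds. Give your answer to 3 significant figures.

243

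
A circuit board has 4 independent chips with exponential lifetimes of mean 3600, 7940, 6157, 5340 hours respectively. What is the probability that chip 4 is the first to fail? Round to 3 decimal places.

Rates: λ_i = 1/mean_i → 0.000277778, 0.000125945, 0.000162417, 0.000187266; Σλ = 0.000753405.
P(chip 4 first) = λ_4/Σλ = 0.000187266/0.000753405 ≈ 0.249.

0.249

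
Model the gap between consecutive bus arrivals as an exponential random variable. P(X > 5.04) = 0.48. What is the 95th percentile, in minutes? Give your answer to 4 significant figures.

e^(−λ·5.04) = 0.48 ⇒ λ = −ln(0.48)/5.04 = 0.145629.
95th percentile: 1 − e^(−λt) = 0.95, t = −ln(0.05)/λ = 20.571 minutes.

20.57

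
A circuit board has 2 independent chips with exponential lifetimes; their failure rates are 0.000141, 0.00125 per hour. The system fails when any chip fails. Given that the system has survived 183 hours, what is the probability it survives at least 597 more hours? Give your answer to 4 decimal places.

Time to first failure ~ Exp(Σλ) with Σλ = 0.001391.
By memorylessness, P(T > 183+597 | T > 183) = P(T > 597) = e^(−0.001391·597) ≈ 0.4359.

0.4359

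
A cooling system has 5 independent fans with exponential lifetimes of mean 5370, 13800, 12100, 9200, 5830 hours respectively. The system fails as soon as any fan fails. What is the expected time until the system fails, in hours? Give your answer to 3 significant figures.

The first failure time is exponential with rate Σλ_i = 1/5370 + 1/13800 + 1/12100 + 1/9200 + 1/5830 = 0.00062155 per hour.
E[min] = 1/Σλ = 1/0.00062155 = 1608.88 hours.

1610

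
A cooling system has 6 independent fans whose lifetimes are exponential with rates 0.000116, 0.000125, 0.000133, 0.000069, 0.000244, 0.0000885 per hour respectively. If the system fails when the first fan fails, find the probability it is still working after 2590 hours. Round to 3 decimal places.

0.134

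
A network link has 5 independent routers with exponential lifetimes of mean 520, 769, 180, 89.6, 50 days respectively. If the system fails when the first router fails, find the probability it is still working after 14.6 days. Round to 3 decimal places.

The first failure time is exponential with rate Σλ_i = 1/520 + 1/769 + 1/180 + 1/89.6 + 1/50 = 0.0399397 per day.
P(min > 14.6) = e^(−0.0399397·14.6) = e^(−0.58312) ≈ 0.558.

0.558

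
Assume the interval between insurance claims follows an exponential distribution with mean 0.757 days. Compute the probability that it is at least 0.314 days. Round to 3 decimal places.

0.660

The rate is λ = 1/0.757 = 1.321 per day.
P(X > 0.314) = e^(−λ·0.314) = e^(−0.4148) ≈ 0.660.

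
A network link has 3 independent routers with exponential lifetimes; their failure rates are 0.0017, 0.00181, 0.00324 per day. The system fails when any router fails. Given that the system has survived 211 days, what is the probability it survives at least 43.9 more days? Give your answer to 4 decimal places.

0.7435

Time to first failure ~ Exp(Σλ) with Σλ = 0.00675.
By memorylessness, P(T > 211+43.9 | T > 211) = P(T > 43.9) = e^(−0.00675·43.9) ≈ 0.7435.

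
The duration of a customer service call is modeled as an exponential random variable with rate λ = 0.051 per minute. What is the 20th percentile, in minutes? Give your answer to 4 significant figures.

Set 1 − e^(−λt) = 0.2, so t = −ln(0.8)/λ = 0.22314/0.051 ≈ 4.37536 minutes.

4.375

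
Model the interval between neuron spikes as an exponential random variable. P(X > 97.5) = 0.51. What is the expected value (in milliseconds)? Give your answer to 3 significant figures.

e^(−λ·97.5) = 0.51 ⇒ λ = −ln(0.51)/97.5 = 0.0069061.
Mean = 1/λ = 144.8 milliseconds.

145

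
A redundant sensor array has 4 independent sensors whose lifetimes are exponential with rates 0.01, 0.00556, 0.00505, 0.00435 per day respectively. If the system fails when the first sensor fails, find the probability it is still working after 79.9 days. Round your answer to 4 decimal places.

0.1361

The time to first failure is exponential with rate Σλ = 0.01 + 0.00556 + 0.00505 + 0.00435 = 0.02496.
P(min > 79.9) = e^(−0.02496·79.9) = e^(−1.9943) ≈ 0.1361.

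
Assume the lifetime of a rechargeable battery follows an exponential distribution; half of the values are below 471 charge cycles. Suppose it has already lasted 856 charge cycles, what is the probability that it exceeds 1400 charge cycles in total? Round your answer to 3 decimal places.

0.449

For an exponential, median = ln(2)/λ, so λ = ln 2 / 471 = 0.00147165 per charge cycle.
The exponential is memoryless, so the remaining time is again Exp(λ): the condition X > 856 is irrelevant.
P(X > 544) = e^(−0.80058) ≈ 0.449.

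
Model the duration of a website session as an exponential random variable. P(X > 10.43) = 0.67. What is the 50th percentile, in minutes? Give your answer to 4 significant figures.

e^(−λ·10.43) = 0.67 ⇒ λ = −ln(0.67)/10.43 = 0.0383967.
50th percentile: 1 − e^(−λt) = 0.5, t = −ln(0.5)/λ = 18.0523 minutes.

18.05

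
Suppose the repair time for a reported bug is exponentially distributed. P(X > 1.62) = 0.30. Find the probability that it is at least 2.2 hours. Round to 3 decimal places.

e^(−λ·1.62) = 0.30 ⇒ λ = −ln(0.30)/1.62 = 0.743193.
P(X > 2.2) = e^(−0.743193·2.2) = e^(−1.635) ≈ 0.195.

0.195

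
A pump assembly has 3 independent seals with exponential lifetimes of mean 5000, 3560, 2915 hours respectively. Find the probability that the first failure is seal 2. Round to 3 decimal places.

0.341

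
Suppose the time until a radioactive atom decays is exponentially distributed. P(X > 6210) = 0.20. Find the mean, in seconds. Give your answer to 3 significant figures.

3860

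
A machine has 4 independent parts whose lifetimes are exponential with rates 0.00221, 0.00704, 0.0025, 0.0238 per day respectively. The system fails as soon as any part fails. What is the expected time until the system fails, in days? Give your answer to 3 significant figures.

The time to first failure is exponential with rate Σλ = 0.00221 + 0.00704 + 0.0025 + 0.0238 = 0.03555.
E[min] = 1/Σλ = 1/0.03555 = 28.1294 days.

28.1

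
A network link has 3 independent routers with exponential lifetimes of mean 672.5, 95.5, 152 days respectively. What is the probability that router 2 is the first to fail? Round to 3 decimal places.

Rates: λ_i = 1/mean_i → 0.00148699, 0.0104712, 0.00657895; Σλ = 0.0185371.
P(router 2 first) = λ_2/Σλ = 0.0104712/0.0185371 ≈ 0.565.

0.565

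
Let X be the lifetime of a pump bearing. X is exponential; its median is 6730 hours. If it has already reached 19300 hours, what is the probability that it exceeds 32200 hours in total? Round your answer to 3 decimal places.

For an exponential, median = ln(2)/λ, so λ = ln 2 / 6730 = 0.000102994 per hour.
P(X > s+t | X > s) = e^(−λ(s+t))/e^(−λs) = e^(−λt), independent of s = 19300.
P(X > 12900) = e^(−1.3286) ≈ 0.265.

0.265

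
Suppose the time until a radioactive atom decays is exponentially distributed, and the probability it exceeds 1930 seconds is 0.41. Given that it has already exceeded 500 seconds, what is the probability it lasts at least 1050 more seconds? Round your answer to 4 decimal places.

0.6157

From e^(−λ·1930) = 0.41, λ = −ln(0.41)/1930 = 0.000461968.
Memoryless: P(X > 500+1050 | X > 500) = P(X > 1050) = e^(−0.000461968·1050) ≈ 0.6157.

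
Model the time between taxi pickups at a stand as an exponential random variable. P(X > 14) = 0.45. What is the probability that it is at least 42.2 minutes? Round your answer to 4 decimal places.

0.0901

e^(−λ·14) = 0.45 ⇒ λ = −ln(0.45)/14 = 0.0570363.
P(X > 42.2) = e^(−0.0570363·42.2) = e^(−2.4069) ≈ 0.0901.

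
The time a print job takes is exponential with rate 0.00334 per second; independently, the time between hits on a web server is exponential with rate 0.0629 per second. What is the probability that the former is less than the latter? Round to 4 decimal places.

λ_1 = 0.00334, λ_2 = 0.0629.
For independent exponentials, P(the former < the latter) = λ_1/(λ_1+λ_2) = 0.00334/0.06624 ≈ 0.0504.

0.0504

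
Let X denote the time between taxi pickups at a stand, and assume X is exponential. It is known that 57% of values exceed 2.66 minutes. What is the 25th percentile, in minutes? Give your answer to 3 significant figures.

1.36

e^(−λ·2.66) = 0.57 ⇒ λ = −ln(0.57)/2.66 = 0.211323.
25th percentile: 1 − e^(−λt) = 0.25, t = −ln(0.75)/λ = 1.36134 minutes.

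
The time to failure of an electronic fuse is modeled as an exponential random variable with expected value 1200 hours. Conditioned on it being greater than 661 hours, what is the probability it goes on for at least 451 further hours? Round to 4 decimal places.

The rate is λ = 1/1200 = 0.000833333 per hour.
P(X > s+t | X > s) = e^(−λ(s+t))/e^(−λs) = e^(−λt), independent of s = 661.
P(X > 451) = e^(−0.37583) ≈ 0.6867.

0.6867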